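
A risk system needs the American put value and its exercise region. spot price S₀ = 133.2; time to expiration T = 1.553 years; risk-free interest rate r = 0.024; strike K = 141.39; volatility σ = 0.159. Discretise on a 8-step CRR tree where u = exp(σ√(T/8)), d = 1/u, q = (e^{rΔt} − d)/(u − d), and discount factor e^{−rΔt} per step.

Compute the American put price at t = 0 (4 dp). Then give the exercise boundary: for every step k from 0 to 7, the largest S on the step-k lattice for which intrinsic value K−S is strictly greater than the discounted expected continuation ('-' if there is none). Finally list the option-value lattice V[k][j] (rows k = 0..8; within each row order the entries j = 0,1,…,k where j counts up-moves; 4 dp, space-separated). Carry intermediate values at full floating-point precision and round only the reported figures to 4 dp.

price = 13.3289
boundary = - - 115.7858 107.9521 115.7858 107.9521 115.7858 124.1881
tree:
13.3289
18.7806 8.3318
25.6042 12.5449 4.4521
33.4379 18.2720 7.2823 1.8355
40.7417 25.6042 11.5543 3.3378 0.4419
47.5513 33.4379 17.6368 5.9490 0.9168 0.0000
53.9001 40.7417 25.6042 10.3170 1.9024 0.0000 0.0000
59.8195 47.5513 33.4379 17.2019 3.9472 0.0000 0.0000 0.0000
65.3383 53.9001 40.7417 25.6042 8.1900 0.0000 0.0000 0.0000 0.0000

Δt=0.19412  u=1.07257  d=0.93234  q=0.51580  discount=0.99535
step 8 (expiry): payoffs max(K−S,0) = 65.3383 53.9001 40.7417 25.6042 8.1900 0.0000 0.0000 0.0000 0.0000
step 7: (k=7,j=0): S=81.5705, (K−S)⁺=59.8195, hold=59.1623 ⇒ V=59.8195 exercise | (k=7,j=1): S=93.8387, (K−S)⁺=47.5513, hold=46.8941 ⇒ V=47.5513 exercise | (k=7,j=2): S=107.9521, (K−S)⁺=33.4379, hold=32.7807 ⇒ V=33.4379 exercise | (k=7,j=3): S=124.1881, (K−S)⁺=17.2019, hold=16.5447 ⇒ V=17.2019 exercise | (k=7,j=4): S=142.8659, (K−S)⁺=0.0000, hold=3.9472 ⇒ V=3.9472 continue | (k=7,j=5): S=164.3529, (K−S)⁺=0.0000, hold=0.0000 ⇒ V=0.0000 continue | (k=7,j=6): S=189.0716, (K−S)⁺=0.0000, hold=0.0000 ⇒ V=0.0000 continue | (k=7,j=7): S=217.5079, (K−S)⁺=0.0000, hold=0.0000 ⇒ V=0.0000 continue  boundary S*=124.1881
step 6: (k=6,j=0): S=87.4899, (K−S)⁺=53.9001, hold=53.2429 ⇒ V=53.9001 exercise | (k=6,j=1): S=100.6483, (K−S)⁺=40.7417, hold=40.0845 ⇒ V=40.7417 exercise | (k=6,j=2): S=115.7858, (K−S)⁺=25.6042, hold=24.9470 ⇒ V=25.6042 exercise | (k=6,j=3): S=133.2000, (K−S)⁺=8.1900, hold=10.3170 ⇒ V=10.3170 continue | (k=6,j=4): S=153.2333, (K−S)⁺=0.0000, hold=1.9024 ⇒ V=1.9024 continue | (k=6,j=5): S=176.2795, (K−S)⁺=0.0000, hold=0.0000 ⇒ V=0.0000 continue | (k=6,j=6): S=202.7919, (K−S)⁺=0.0000, hold=0.0000 ⇒ V=0.0000 continue  boundary S*=115.7858
step 5: (k=5,j=0): S=93.8387, (K−S)⁺=47.5513, hold=46.8941 ⇒ V=47.5513 exercise | (k=5,j=1): S=107.9521, (K−S)⁺=33.4379, hold=32.7807 ⇒ V=33.4379 exercise | (k=5,j=2): S=124.1881, (K−S)⁺=17.2019, hold=17.6368 ⇒ V=17.6368 continue | (k=5,j=3): S=142.8659, (K−S)⁺=0.0000, hold=5.9490 ⇒ V=5.9490 continue | (k=5,j=4): S=164.3529, (K−S)⁺=0.0000, hold=0.9168 ⇒ V=0.9168 continue | (k=5,j=5): S=189.0716, (K−S)⁺=0.0000, hold=0.0000 ⇒ V=0.0000 continue  boundary S*=107.9521
step 4: (k=4,j=0): S=100.6483, (K−S)⁺=40.7417, hold=40.0845 ⇒ V=40.7417 exercise | (k=4,j=1): S=115.7858, (K−S)⁺=25.6042, hold=25.1702 ⇒ V=25.6042 exercise | (k=4,j=2): S=133.2000, (K−S)⁺=8.1900, hold=11.5543 ⇒ V=11.5543 continue | (k=4,j=3): S=153.2333, (K−S)⁺=0.0000, hold=3.3378 ⇒ V=3.3378 continue | (k=4,j=4): S=176.2795, (K−S)⁺=0.0000, hold=0.4419 ⇒ V=0.4419 continue  boundary S*=115.7858
step 3: (k=3,j=0): S=107.9521, (K−S)⁺=33.4379, hold=32.7807 ⇒ V=33.4379 exercise | (k=3,j=1): S=124.1881, (K−S)⁺=17.2019, hold=18.2720 ⇒ V=18.2720 continue | (k=3,j=2): S=142.8659, (K−S)⁺=0.0000, hold=7.2823 ⇒ V=7.2823 continue | (k=3,j=3): S=164.3529, (K−S)⁺=0.0000, hold=1.8355 ⇒ V=1.8355 continue  boundary S*=107.9521
step 2: (k=2,j=0): S=115.7858, (K−S)⁺=25.6042, hold=25.4963 ⇒ V=25.6042 exercise | (k=2,j=1): S=133.2000, (K−S)⁺=8.1900, hold=12.5449 ⇒ V=12.5449 continue | (k=2,j=2): S=153.2333, (K−S)⁺=0.0000, hold=4.4521 ⇒ V=4.4521 continue  boundary S*=115.7858
step 1: (k=1,j=0): S=124.1881, (K−S)⁺=17.2019, hold=18.7806 ⇒ V=18.7806 continue | (k=1,j=1): S=142.8659, (K−S)⁺=0.0000, hold=8.3318 ⇒ V=8.3318 continue  boundary S*=-
step 0: (k=0,j=0): S=133.2000, (K−S)⁺=8.1900, hold=13.3289 ⇒ V=13.3289 continue  boundary S*=-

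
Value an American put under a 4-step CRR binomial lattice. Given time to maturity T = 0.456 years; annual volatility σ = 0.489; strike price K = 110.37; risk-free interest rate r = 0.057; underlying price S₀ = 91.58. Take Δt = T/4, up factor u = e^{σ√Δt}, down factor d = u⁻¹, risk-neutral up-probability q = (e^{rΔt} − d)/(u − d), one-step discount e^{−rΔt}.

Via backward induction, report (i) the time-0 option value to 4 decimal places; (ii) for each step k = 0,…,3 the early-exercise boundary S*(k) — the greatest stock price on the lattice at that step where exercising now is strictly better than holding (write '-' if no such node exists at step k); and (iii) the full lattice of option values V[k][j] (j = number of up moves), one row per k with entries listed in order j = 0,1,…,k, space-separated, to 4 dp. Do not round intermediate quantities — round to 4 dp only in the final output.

price = 23.7335
boundary = - - 65.8252 77.6419
tree:
23.7335
33.3425 13.5832
44.5448 21.5864 5.0448
54.5631 32.7281 9.7361 0.0000
63.0567 44.5448 18.7900 0.0000 0.0000

Δt=0.11400  u=1.17952  d=0.84780  q=0.47847  discount=0.99352
step 4 (expiry): payoffs max(K−S,0) = 63.0567 44.5448 18.7900 0.0000 0.0000
step 3: (k=3,j=0): S=55.8069, (K−S)⁺=54.5631, hold=53.8483 ⇒ V=54.5631 exercise | (k=3,j=1): S=77.6419, (K−S)⁺=32.7281, hold=32.0132 ⇒ V=32.7281 exercise | (k=3,j=2): S=108.0202, (K−S)⁺=2.3498, hold=9.7361 ⇒ V=9.7361 continue | (k=3,j=3): S=150.2843, (K−S)⁺=0.0000, hold=0.0000 ⇒ V=0.0000 continue  boundary S*=77.6419
step 2: (k=2,j=0): S=65.8252, (K−S)⁺=44.5448, hold=43.8300 ⇒ V=44.5448 exercise | (k=2,j=1): S=91.5800, (K−S)⁺=18.7900, hold=21.5864 ⇒ V=21.5864 continue | (k=2,j=2): S=127.4117, (K−S)⁺=0.0000, hold=5.0448 ⇒ V=5.0448 continue  boundary S*=65.8252
step 1: (k=1,j=0): S=77.6419, (K−S)⁺=32.7281, hold=33.3425 ⇒ V=33.3425 continue | (k=1,j=1): S=108.0202, (K−S)⁺=2.3498, hold=13.5832 ⇒ V=13.5832 continue  boundary S*=-
step 0: (k=0,j=0): S=91.5800, (K−S)⁺=18.7900, hold=23.7335 ⇒ V=23.7335 continue  boundary S*=-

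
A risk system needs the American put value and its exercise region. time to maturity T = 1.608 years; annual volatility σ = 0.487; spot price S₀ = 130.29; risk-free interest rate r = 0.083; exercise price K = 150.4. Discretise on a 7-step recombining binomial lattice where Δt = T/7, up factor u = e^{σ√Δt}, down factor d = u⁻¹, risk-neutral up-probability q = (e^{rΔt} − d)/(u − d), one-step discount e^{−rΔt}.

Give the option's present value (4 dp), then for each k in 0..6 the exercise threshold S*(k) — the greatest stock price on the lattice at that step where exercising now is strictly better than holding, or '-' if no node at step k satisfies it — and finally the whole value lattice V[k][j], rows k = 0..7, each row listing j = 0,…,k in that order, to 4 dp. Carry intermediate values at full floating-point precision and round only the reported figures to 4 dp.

price = 36.1187
boundary = - - 81.6906 64.6849 81.6906 103.1672 81.6906
tree:
36.1187
50.6732 21.9657
68.7094 33.3702 10.6230
85.7151 48.9489 18.0102 3.1322
99.1808 68.7094 29.7298 6.1723 0.0000
109.8432 85.7151 47.2328 12.1631 0.0000 0.0000
118.2860 99.1808 68.7094 23.9687 0.0000 0.0000 0.0000
124.9713 109.8432 85.7151 47.2328 0.0000 0.0000 0.0000 0.0000

Δt=0.22971, u=1.26290, d=0.79183, q=0.48277, disc=e^(-rΔt)=0.98111
k=7 terminal: V=max(K-S,0) → 124.9713 109.8432 85.7151 47.2328 0.0000 0.0000 0.0000 0.0000
k=6: j=0 S=32.1140 intr=118.2860 cont=115.4456 V=118.2860[EX]; j=1 S=51.2192 intr=99.1808 cont=96.3404 V=99.1808[EX]; j=2 S=81.6906 intr=68.7094 cont=65.8690 V=68.7094[EX]; j=3 S=130.2900 intr=20.1100 cont=23.9687 V=23.9687[hold]; j=4 S=207.8022 intr=0.0000 cont=0.0000 V=0.0000[hold]; j=5 S=331.4279 intr=0.0000 cont=0.0000 V=0.0000[hold]; j=6 S=528.6011 intr=0.0000 cont=0.0000 V=0.0000[hold]  S*(6)=81.6906
k=5: j=0 S=40.5568 intr=109.8432 cont=107.0028 V=109.8432[EX]; j=1 S=64.6849 intr=85.7151 cont=82.8747 V=85.7151[EX]; j=2 S=103.1672 intr=47.2328 cont=46.2201 V=47.2328[EX]; j=3 S=164.5434 intr=0.0000 cont=12.1631 V=12.1631[hold]; j=4 S=262.4337 intr=0.0000 cont=0.0000 V=0.0000[hold]; j=5 S=418.5608 intr=0.0000 cont=0.0000 V=0.0000[hold]  S*(5)=103.1672
k=4: j=0 S=51.2192 intr=99.1808 cont=96.3404 V=99.1808[EX]; j=1 S=81.6906 intr=68.7094 cont=65.8690 V=68.7094[EX]; j=2 S=130.2900 intr=20.1100 cont=29.7298 V=29.7298[hold]; j=3 S=207.8022 intr=0.0000 cont=6.1723 V=6.1723[hold]; j=4 S=331.4279 intr=0.0000 cont=0.0000 V=0.0000[hold]  S*(4)=81.6906
k=3: j=0 S=64.6849 intr=85.7151 cont=82.8747 V=85.7151[EX]; j=1 S=103.1672 intr=47.2328 cont=48.9489 V=48.9489[hold]; j=2 S=164.5434 intr=0.0000 cont=18.0102 V=18.0102[hold]; j=3 S=262.4337 intr=0.0000 cont=3.1322 V=3.1322[hold]  S*(3)=64.6849
k=2: j=0 S=81.6906 intr=68.7094 cont=66.6818 V=68.7094[EX]; j=1 S=130.2900 intr=20.1100 cont=33.3702 V=33.3702[hold]; j=2 S=207.8022 intr=0.0000 cont=10.6230 V=10.6230[hold]  S*(2)=81.6906
k=1: j=0 S=103.1672 intr=47.2328 cont=50.6732 V=50.6732[hold]; j=1 S=164.5434 intr=0.0000 cont=21.9657 V=21.9657[hold]  S*(1)=-
k=0: j=0 S=130.2900 intr=20.1100 cont=36.1187 V=36.1187[hold]  S*(0)=-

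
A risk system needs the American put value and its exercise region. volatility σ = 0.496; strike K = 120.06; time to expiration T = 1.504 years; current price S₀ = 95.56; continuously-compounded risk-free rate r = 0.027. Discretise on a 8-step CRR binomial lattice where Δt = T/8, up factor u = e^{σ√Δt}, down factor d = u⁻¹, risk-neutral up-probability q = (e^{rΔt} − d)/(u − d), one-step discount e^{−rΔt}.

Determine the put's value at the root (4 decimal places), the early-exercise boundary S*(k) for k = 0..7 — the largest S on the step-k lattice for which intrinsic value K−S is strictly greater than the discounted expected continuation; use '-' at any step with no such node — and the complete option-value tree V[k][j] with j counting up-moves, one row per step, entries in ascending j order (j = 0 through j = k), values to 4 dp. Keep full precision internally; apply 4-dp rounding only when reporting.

price = 37.7504
boundary = - - - 50.1277 40.4276 50.1277 62.1551 77.0684
tree:
37.7504
47.7987 26.2873
58.7372 35.3943 15.8099
69.9323 46.1509 23.0672 7.4033
79.6324 57.9958 32.6565 11.9838 2.0690
87.4554 69.9323 44.5246 18.9847 3.8381 0.0000
93.7647 79.6324 57.9049 29.1964 7.1197 0.0000 0.0000
98.8530 87.4554 69.9323 42.9916 13.2073 0.0000 0.0000 0.0000
102.9567 93.7647 79.6324 57.9049 24.5000 0.0000 0.0000 0.0000 0.0000

Δt=0.18800  u=1.23994  d=0.80649  q=0.45818  discount=0.99494
step 8 (expiry): payoffs max(K−S,0) = 102.9567 93.7647 79.6324 57.9049 24.5000 0.0000 0.0000 0.0000 0.0000
step 7: (k=7,j=0): S=21.2070, (K−S)⁺=98.8530, hold=98.2451 ⇒ V=98.8530 exercise | (k=7,j=1): S=32.6046, (K−S)⁺=87.4554, hold=86.8476 ⇒ V=87.4554 exercise | (k=7,j=2): S=50.1277, (K−S)⁺=69.9323, hold=69.3245 ⇒ V=69.9323 exercise | (k=7,j=3): S=77.0684, (K−S)⁺=42.9916, hold=42.3837 ⇒ V=42.9916 exercise | (k=7,j=4): S=118.4884, (K−S)⁺=1.5716, hold=13.2073 ⇒ V=13.2073 continue | (k=7,j=5): S=182.1692, (K−S)⁺=0.0000, hold=0.0000 ⇒ V=0.0000 continue | (k=7,j=6): S=280.0748, (K−S)⁺=0.0000, hold=0.0000 ⇒ V=0.0000 continue | (k=7,j=7): S=430.5992, (K−S)⁺=0.0000, hold=0.0000 ⇒ V=0.0000 continue  boundary S*=77.0684
step 6: (k=6,j=0): S=26.2953, (K−S)⁺=93.7647, hold=93.1568 ⇒ V=93.7647 exercise | (k=6,j=1): S=40.4276, (K−S)⁺=79.6324, hold=79.0245 ⇒ V=79.6324 exercise | (k=6,j=2): S=62.1551, (K−S)⁺=57.9049, hold=57.2970 ⇒ V=57.9049 exercise | (k=6,j=3): S=95.5600, (K−S)⁺=24.5000, hold=29.1964 ⇒ V=29.1964 continue | (k=6,j=4): S=146.9181, (K−S)⁺=0.0000, hold=7.1197 ⇒ V=7.1197 continue | (k=6,j=5): S=225.8783, (K−S)⁺=0.0000, hold=0.0000 ⇒ V=0.0000 continue | (k=6,j=6): S=347.2751, (K−S)⁺=0.0000, hold=0.0000 ⇒ V=0.0000 continue  boundary S*=62.1551
step 5: (k=5,j=0): S=32.6046, (K−S)⁺=87.4554, hold=86.8476 ⇒ V=87.4554 exercise | (k=5,j=1): S=50.1277, (K−S)⁺=69.9323, hold=69.3245 ⇒ V=69.9323 exercise | (k=5,j=2): S=77.0684, (K−S)⁺=42.9916, hold=44.5246 ⇒ V=44.5246 continue | (k=5,j=3): S=118.4884, (K−S)⁺=1.5716, hold=18.9847 ⇒ V=18.9847 continue | (k=5,j=4): S=182.1692, (K−S)⁺=0.0000, hold=3.8381 ⇒ V=3.8381 continue | (k=5,j=5): S=280.0748, (K−S)⁺=0.0000, hold=0.0000 ⇒ V=0.0000 continue  boundary S*=50.1277
step 4: (k=4,j=0): S=40.4276, (K−S)⁺=79.6324, hold=79.0245 ⇒ V=79.6324 exercise | (k=4,j=1): S=62.1551, (K−S)⁺=57.9049, hold=57.9958 ⇒ V=57.9958 continue | (k=4,j=2): S=95.5600, (K−S)⁺=24.5000, hold=32.6565 ⇒ V=32.6565 continue | (k=4,j=3): S=146.9181, (K−S)⁺=0.0000, hold=11.9838 ⇒ V=11.9838 continue | (k=4,j=4): S=225.8783, (K−S)⁺=0.0000, hold=2.0690 ⇒ V=2.0690 continue  boundary S*=40.4276
step 3: (k=3,j=0): S=50.1277, (K−S)⁺=69.9323, hold=69.3659 ⇒ V=69.9323 exercise | (k=3,j=1): S=77.0684, (K−S)⁺=42.9916, hold=46.1509 ⇒ V=46.1509 continue | (k=3,j=2): S=118.4884, (K−S)⁺=1.5716, hold=23.0672 ⇒ V=23.0672 continue | (k=3,j=3): S=182.1692, (K−S)⁺=0.0000, hold=7.4033 ⇒ V=7.4033 continue  boundary S*=50.1277
step 2: (k=2,j=0): S=62.1551, (K−S)⁺=57.9049, hold=58.7372 ⇒ V=58.7372 continue | (k=2,j=1): S=95.5600, (K−S)⁺=24.5000, hold=35.3943 ⇒ V=35.3943 continue | (k=2,j=2): S=146.9181, (K−S)⁺=0.0000, hold=15.8099 ⇒ V=15.8099 continue  boundary S*=-
step 1: (k=1,j=0): S=77.0684, (K−S)⁺=42.9916, hold=47.7987 ⇒ V=47.7987 continue | (k=1,j=1): S=118.4884, (K−S)⁺=1.5716, hold=26.2873 ⇒ V=26.2873 continue  boundary S*=-
step 0: (k=0,j=0): S=95.5600, (K−S)⁺=24.5000, hold=37.7504 ⇒ V=37.7504 continue  boundary S*=-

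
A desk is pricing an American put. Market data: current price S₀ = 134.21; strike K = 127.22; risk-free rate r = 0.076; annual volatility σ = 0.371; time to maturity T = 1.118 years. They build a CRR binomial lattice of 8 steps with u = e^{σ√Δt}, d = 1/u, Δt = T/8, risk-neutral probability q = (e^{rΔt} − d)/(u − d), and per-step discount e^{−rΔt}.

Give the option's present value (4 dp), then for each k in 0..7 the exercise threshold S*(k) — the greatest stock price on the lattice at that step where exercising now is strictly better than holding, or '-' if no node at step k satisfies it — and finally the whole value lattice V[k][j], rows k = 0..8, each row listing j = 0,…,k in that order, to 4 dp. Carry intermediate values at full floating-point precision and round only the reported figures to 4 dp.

params: Δt=0.13975 u=1.14877 d=0.87050 q=0.50375 e^(-rΔt)=0.98944
t_8 payoffs: 82.9692 68.8235 50.1557 25.5205 0.0000 0.0000 0.0000 0.0000 0.0000
t_7: node(7,0) S=50.8340 payoff=76.3860 vs cont=75.0420 → 76.3860 [stop]  node(7,1) S=67.0842 payoff=60.1358 vs cont=58.7918 → 60.1358 [stop]  node(7,2) S=88.5291 payoff=38.6909 vs cont=37.3469 → 38.6909 [stop]  node(7,3) S=116.8293 payoff=10.3907 vs cont=12.5306 → 12.5306 [wait]  node(7,4) S=154.1764 payoff=0.0000 vs cont=0.0000 → 0.0000 [wait]  node(7,5) S=203.4622 payoff=0.0000 vs cont=0.0000 → 0.0000 [wait]  node(7,6) S=268.5033 payoff=0.0000 vs cont=0.0000 → 0.0000 [wait]  node(7,7) S=354.3362 payoff=0.0000 vs cont=0.0000 → 0.0000 [wait]  ⇒ S*(7)=88.5291
t_6: node(6,0) S=58.3965 payoff=68.8235 vs cont=67.4794 → 68.8235 [stop]  node(6,1) S=77.0643 payoff=50.1557 vs cont=48.8117 → 50.1557 [stop]  node(6,2) S=101.6995 payoff=25.5205 vs cont=25.2430 → 25.5205 [stop]  node(6,3) S=134.2100 payoff=0.0000 vs cont=6.1526 → 6.1526 [wait]  node(6,4) S=177.1131 payoff=0.0000 vs cont=0.0000 → 0.0000 [wait]  node(6,5) S=233.7312 payoff=0.0000 vs cont=0.0000 → 0.0000 [wait]  node(6,6) S=308.4484 payoff=0.0000 vs cont=0.0000 → 0.0000 [wait]  ⇒ S*(6)=101.6995
t_5: node(5,0) S=67.0842 payoff=60.1358 vs cont=58.7918 → 60.1358 [stop]  node(5,1) S=88.5291 payoff=38.6909 vs cont=37.3469 → 38.6909 [stop]  node(5,2) S=116.8293 payoff=10.3907 vs cont=15.5973 → 15.5973 [wait]  node(5,3) S=154.1764 payoff=0.0000 vs cont=3.0209 → 3.0209 [wait]  node(5,4) S=203.4622 payoff=0.0000 vs cont=0.0000 → 0.0000 [wait]  node(5,5) S=268.5033 payoff=0.0000 vs cont=0.0000 → 0.0000 [wait]  ⇒ S*(5)=88.5291
t_4: node(4,0) S=77.0643 payoff=50.1557 vs cont=48.8117 → 50.1557 [stop]  node(4,1) S=101.6995 payoff=25.5205 vs cont=26.7716 → 26.7716 [wait]  node(4,2) S=134.2100 payoff=0.0000 vs cont=9.1641 → 9.1641 [wait]  node(4,3) S=177.1131 payoff=0.0000 vs cont=1.4833 → 1.4833 [wait]  node(4,4) S=233.7312 payoff=0.0000 vs cont=0.0000 → 0.0000 [wait]  ⇒ S*(4)=77.0643
t_3: node(3,0) S=88.5291 payoff=38.6909 vs cont=37.9704 → 38.6909 [stop]  node(3,1) S=116.8293 payoff=10.3907 vs cont=17.7126 → 17.7126 [wait]  node(3,2) S=154.1764 payoff=0.0000 vs cont=5.2389 → 5.2389 [wait]  node(3,3) S=203.4622 payoff=0.0000 vs cont=0.7283 → 0.7283 [wait]  ⇒ S*(3)=88.5291
t_2: node(2,0) S=101.6995 payoff=25.5205 vs cont=27.8259 → 27.8259 [wait]  node(2,1) S=134.2100 payoff=0.0000 vs cont=11.3082 → 11.3082 [wait]  node(2,2) S=177.1131 payoff=0.0000 vs cont=2.9353 → 2.9353 [wait]  ⇒ S*(2)=-
t_1: node(1,0) S=116.8293 payoff=10.3907 vs cont=19.2990 → 19.2990 [wait]  node(1,1) S=154.1764 payoff=0.0000 vs cont=7.0154 → 7.0154 [wait]  ⇒ S*(1)=-
t_0: node(0,0) S=134.2100 payoff=0.0000 vs cont=12.9726 → 12.9726 [wait]  ⇒ S*(0)=-

price = 12.9726
boundary = - - - 88.5291 77.0643 88.5291 101.6995 88.5291
tree:
12.9726
19.2990 7.0154
27.8259 11.3082 2.9353
38.6909 17.7126 5.2389 0.7283
50.1557 26.7716 9.1641 1.4833 0.0000
60.1358 38.6909 15.5973 3.0209 0.0000 0.0000
68.8235 50.1557 25.5205 6.1526 0.0000 0.0000 0.0000
76.3860 60.1358 38.6909 12.5306 0.0000 0.0000 0.0000 0.0000
82.9692 68.8235 50.1557 25.5205 0.0000 0.0000 0.0000 0.0000 0.0000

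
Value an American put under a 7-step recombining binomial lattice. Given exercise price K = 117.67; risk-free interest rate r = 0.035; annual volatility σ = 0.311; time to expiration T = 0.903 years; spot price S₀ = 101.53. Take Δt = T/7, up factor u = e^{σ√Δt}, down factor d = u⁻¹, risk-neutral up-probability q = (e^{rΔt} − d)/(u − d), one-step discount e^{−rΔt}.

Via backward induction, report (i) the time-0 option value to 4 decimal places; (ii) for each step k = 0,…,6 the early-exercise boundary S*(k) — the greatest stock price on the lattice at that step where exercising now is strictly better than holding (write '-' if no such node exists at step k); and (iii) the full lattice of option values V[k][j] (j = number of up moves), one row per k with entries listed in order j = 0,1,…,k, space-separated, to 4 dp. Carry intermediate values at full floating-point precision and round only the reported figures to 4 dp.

params: Δt=0.12900 u=1.11818 d=0.89431 q=0.49232 e^(-rΔt)=0.99550
t_7 payoffs: 71.2166 59.5882 45.0491 26.8705 4.1414 0.0000 0.0000 0.0000
t_6: node(6,0) S=51.9432 payoff=65.7268 vs cont=65.1967 → 65.7268 [stop]  node(6,1) S=64.9457 payoff=52.7243 vs cont=52.1942 → 52.7243 [stop]  node(6,2) S=81.2031 payoff=36.4669 vs cont=35.9368 → 36.4669 [stop]  node(6,3) S=101.5300 payoff=16.1400 vs cont=15.6099 → 16.1400 [stop]  node(6,4) S=126.9452 payoff=0.0000 vs cont=2.0930 → 2.0930 [wait]  node(6,5) S=158.7224 payoff=0.0000 vs cont=0.0000 → 0.0000 [wait]  node(6,6) S=198.4540 payoff=0.0000 vs cont=0.0000 → 0.0000 [wait]  ⇒ S*(6)=101.5300
t_5: node(5,0) S=58.0818 payoff=59.5882 vs cont=59.0582 → 59.5882 [stop]  node(5,1) S=72.6209 payoff=45.0491 vs cont=44.5190 → 45.0491 [stop]  node(5,2) S=90.7995 payoff=26.8705 vs cont=26.3404 → 26.8705 [stop]  node(5,3) S=113.5286 payoff=4.1414 vs cont=9.1829 → 9.1829 [wait]  node(5,4) S=141.9473 payoff=0.0000 vs cont=1.0578 → 1.0578 [wait]  node(5,5) S=177.4798 payoff=0.0000 vs cont=0.0000 → 0.0000 [wait]  ⇒ S*(5)=90.7995
t_4: node(4,0) S=64.9457 payoff=52.7243 vs cont=52.1942 → 52.7243 [stop]  node(4,1) S=81.2031 payoff=36.4669 vs cont=35.9368 → 36.4669 [stop]  node(4,2) S=101.5300 payoff=16.1400 vs cont=18.0807 → 18.0807 [wait]  node(4,3) S=126.9452 payoff=0.0000 vs cont=5.1594 → 5.1594 [wait]  node(4,4) S=158.7224 payoff=0.0000 vs cont=0.5346 → 0.5346 [wait]  ⇒ S*(4)=81.2031
t_3: node(3,0) S=72.6209 payoff=45.0491 vs cont=44.5190 → 45.0491 [stop]  node(3,1) S=90.7995 payoff=26.8705 vs cont=27.2916 → 27.2916 [wait]  node(3,2) S=113.5286 payoff=4.1414 vs cont=11.6666 → 11.6666 [wait]  node(3,3) S=141.9473 payoff=0.0000 vs cont=2.8696 → 2.8696 [wait]  ⇒ S*(3)=72.6209
t_2: node(2,0) S=81.2031 payoff=36.4669 vs cont=36.1432 → 36.4669 [stop]  node(2,1) S=101.5300 payoff=16.1400 vs cont=19.5108 → 19.5108 [wait]  node(2,2) S=126.9452 payoff=0.0000 vs cont=7.3026 → 7.3026 [wait]  ⇒ S*(2)=81.2031
t_1: node(1,0) S=90.7995 payoff=26.8705 vs cont=27.9925 → 27.9925 [wait]  node(1,1) S=113.5286 payoff=4.1414 vs cont=13.4397 → 13.4397 [wait]  ⇒ S*(1)=-
t_0: node(0,0) S=101.5300 payoff=16.1400 vs cont=20.7340 → 20.7340 [wait]  ⇒ S*(0)=-

price = 20.7340
boundary = - - 81.2031 72.6209 81.2031 90.7995 101.5300
tree:
20.7340
27.9925 13.4397
36.4669 19.5108 7.3026
45.0491 27.2916 11.6666 2.8696
52.7243 36.4669 18.0807 5.1594 0.5346
59.5882 45.0491 26.8705 9.1829 1.0578 0.0000
65.7268 52.7243 36.4669 16.1400 2.0930 0.0000 0.0000
71.2166 59.5882 45.0491 26.8705 4.1414 0.0000 0.0000 0.0000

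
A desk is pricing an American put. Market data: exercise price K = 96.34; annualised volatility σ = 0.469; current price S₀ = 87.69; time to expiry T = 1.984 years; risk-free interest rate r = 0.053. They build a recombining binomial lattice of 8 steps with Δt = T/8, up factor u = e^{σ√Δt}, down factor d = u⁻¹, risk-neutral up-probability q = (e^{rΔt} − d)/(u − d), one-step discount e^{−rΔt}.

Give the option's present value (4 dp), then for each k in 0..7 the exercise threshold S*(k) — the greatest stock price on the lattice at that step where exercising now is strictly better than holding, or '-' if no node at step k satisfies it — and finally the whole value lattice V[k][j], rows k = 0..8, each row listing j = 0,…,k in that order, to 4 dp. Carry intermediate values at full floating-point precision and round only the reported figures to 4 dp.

price = 23.9519
boundary = - - - 43.5159 54.9645 43.5159 54.9645 69.4250
tree:
23.9519
32.1617 15.3663
41.9075 22.0747 8.2323
52.8241 30.7744 12.8836 3.2177
61.8880 41.3755 19.6837 5.5765 0.6479
69.0640 52.8241 29.1489 9.5618 1.2384 0.0000
74.7453 61.8880 41.3755 16.1790 2.3673 0.0000 0.0000
79.2433 69.0640 52.8241 26.9150 4.5251 0.0000 0.0000 0.0000
82.8044 74.7453 61.8880 41.3755 8.6500 0.0000 0.0000 0.0000 0.0000

params: Δt=0.24800 u=1.26309 d=0.79171 q=0.46994 e^(-rΔt)=0.98694
t_8 payoffs: 82.8044 74.7453 61.8880 41.3755 8.6500 0.0000 0.0000 0.0000 0.0000
t_7: node(7,0) S=17.0967 payoff=79.2433 vs cont=77.9853 → 79.2433 [stop]  node(7,1) S=27.2760 payoff=69.0640 vs cont=67.8060 → 69.0640 [stop]  node(7,2) S=43.5159 payoff=52.8241 vs cont=51.5660 → 52.8241 [stop]  node(7,3) S=69.4250 payoff=26.9150 vs cont=25.6569 → 26.9150 [stop]  node(7,4) S=110.7603 payoff=0.0000 vs cont=4.5251 → 4.5251 [wait]  node(7,5) S=176.7062 payoff=0.0000 vs cont=0.0000 → 0.0000 [wait]  node(7,6) S=281.9158 payoff=0.0000 vs cont=0.0000 → 0.0000 [wait]  node(7,7) S=449.7666 payoff=0.0000 vs cont=0.0000 → 0.0000 [wait]  ⇒ S*(7)=69.4250
t_6: node(6,0) S=21.5947 payoff=74.7453 vs cont=73.4873 → 74.7453 [stop]  node(6,1) S=34.4520 payoff=61.8880 vs cont=60.6300 → 61.8880 [stop]  node(6,2) S=54.9645 payoff=41.3755 vs cont=40.1175 → 41.3755 [stop]  node(6,3) S=87.6900 payoff=8.6500 vs cont=16.1790 → 16.1790 [wait]  node(6,4) S=139.9000 payoff=0.0000 vs cont=2.3673 → 2.3673 [wait]  node(6,5) S=223.1956 payoff=0.0000 vs cont=0.0000 → 0.0000 [wait]  node(6,6) S=356.0847 payoff=0.0000 vs cont=0.0000 → 0.0000 [wait]  ⇒ S*(6)=54.9645
t_5: node(5,0) S=27.2760 payoff=69.0640 vs cont=67.8060 → 69.0640 [stop]  node(5,1) S=43.5159 payoff=52.8241 vs cont=51.5660 → 52.8241 [stop]  node(5,2) S=69.4250 payoff=26.9150 vs cont=29.1489 → 29.1489 [wait]  node(5,3) S=110.7603 payoff=0.0000 vs cont=9.5618 → 9.5618 [wait]  node(5,4) S=176.7062 payoff=0.0000 vs cont=1.2384 → 1.2384 [wait]  node(5,5) S=281.9158 payoff=0.0000 vs cont=0.0000 → 0.0000 [wait]  ⇒ S*(5)=43.5159
t_4: node(4,0) S=34.4520 payoff=61.8880 vs cont=60.6300 → 61.8880 [stop]  node(4,1) S=54.9645 payoff=41.3755 vs cont=41.1536 → 41.3755 [stop]  node(4,2) S=87.6900 payoff=8.6500 vs cont=19.6837 → 19.6837 [wait]  node(4,3) S=139.9000 payoff=0.0000 vs cont=5.5765 → 5.5765 [wait]  node(4,4) S=223.1956 payoff=0.0000 vs cont=0.6479 → 0.6479 [wait]  ⇒ S*(4)=54.9645
t_3: node(3,0) S=43.5159 payoff=52.8241 vs cont=51.5660 → 52.8241 [stop]  node(3,1) S=69.4250 payoff=26.9150 vs cont=30.7744 → 30.7744 [wait]  node(3,2) S=110.7603 payoff=0.0000 vs cont=12.8836 → 12.8836 [wait]  node(3,3) S=176.7062 payoff=0.0000 vs cont=3.2177 → 3.2177 [wait]  ⇒ S*(3)=43.5159
t_2: node(2,0) S=54.9645 payoff=41.3755 vs cont=41.9075 → 41.9075 [wait]  node(2,1) S=87.6900 payoff=8.6500 vs cont=22.0747 → 22.0747 [wait]  node(2,2) S=139.9000 payoff=0.0000 vs cont=8.2323 → 8.2323 [wait]  ⇒ S*(2)=-
t_1: node(1,0) S=69.4250 payoff=26.9150 vs cont=32.1617 → 32.1617 [wait]  node(1,1) S=110.7603 payoff=0.0000 vs cont=15.3663 → 15.3663 [wait]  ⇒ S*(1)=-
t_0: node(0,0) S=87.6900 payoff=8.6500 vs cont=23.9519 → 23.9519 [wait]  ⇒ S*(0)=-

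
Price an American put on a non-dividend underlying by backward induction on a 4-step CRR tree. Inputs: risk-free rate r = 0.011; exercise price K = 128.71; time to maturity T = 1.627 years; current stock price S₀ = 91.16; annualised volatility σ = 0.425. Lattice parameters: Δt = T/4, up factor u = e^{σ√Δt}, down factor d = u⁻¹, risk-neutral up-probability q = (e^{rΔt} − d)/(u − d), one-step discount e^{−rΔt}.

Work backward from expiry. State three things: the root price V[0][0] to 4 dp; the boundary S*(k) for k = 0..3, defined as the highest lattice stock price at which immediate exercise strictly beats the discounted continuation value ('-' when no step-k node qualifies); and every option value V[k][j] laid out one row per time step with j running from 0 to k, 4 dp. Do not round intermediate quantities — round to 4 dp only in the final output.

params: Δt=0.40675 u=1.31134 d=0.76258 q=0.44082 e^(-rΔt)=0.99554
t_4 payoffs: 97.8825 75.6983 37.5500 0.0000 0.0000
t_3: node(3,0) S=40.4255 payoff=88.2845 vs cont=87.7099 → 88.2845 [stop]  node(3,1) S=69.5165 payoff=59.1935 vs cont=58.6189 → 59.1935 [stop]  node(3,2) S=119.5421 payoff=9.1679 vs cont=20.9035 → 20.9035 [wait]  node(3,3) S=205.5671 payoff=0.0000 vs cont=0.0000 → 0.0000 [wait]  ⇒ S*(3)=69.5165
t_2: node(2,0) S=53.0117 payoff=75.6983 vs cont=75.1237 → 75.6983 [stop]  node(2,1) S=91.1600 payoff=37.5500 vs cont=42.1256 → 42.1256 [wait]  node(2,2) S=156.7607 payoff=0.0000 vs cont=11.6366 → 11.6366 [wait]  ⇒ S*(2)=53.0117
t_1: node(1,0) S=69.5165 payoff=59.1935 vs cont=60.6269 → 60.6269 [wait]  node(1,1) S=119.5421 payoff=9.1679 vs cont=28.5574 → 28.5574 [wait]  ⇒ S*(1)=-
t_0: node(0,0) S=91.1600 payoff=37.5500 vs cont=46.2824 → 46.2824 [wait]  ⇒ S*(0)=-

price = 46.2824
boundary = - - 53.0117 69.5165
tree:
46.2824
60.6269 28.5574
75.6983 42.1256 11.6366
88.2845 59.1935 20.9035 0.0000
97.8825 75.6983 37.5500 0.0000 0.0000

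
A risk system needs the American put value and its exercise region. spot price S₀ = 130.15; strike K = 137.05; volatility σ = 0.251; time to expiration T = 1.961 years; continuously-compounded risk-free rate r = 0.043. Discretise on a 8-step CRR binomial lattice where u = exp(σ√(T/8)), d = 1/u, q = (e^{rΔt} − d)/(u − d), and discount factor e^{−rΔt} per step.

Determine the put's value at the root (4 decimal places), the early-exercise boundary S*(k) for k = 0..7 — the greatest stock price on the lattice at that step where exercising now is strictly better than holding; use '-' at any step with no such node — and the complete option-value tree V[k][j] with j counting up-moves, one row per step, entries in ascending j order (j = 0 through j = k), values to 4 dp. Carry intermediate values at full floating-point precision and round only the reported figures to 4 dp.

Δt=0.24513, u=1.13232, d=0.88314, q=0.51150, disc=e^(-rΔt)=0.98951
k=8 terminal: V=max(K-S,0) → 88.8902 75.3018 57.8793 35.5411 6.9000 0.0000 0.0000 0.0000 0.0000
k=7: j=0 S=54.5324 intr=82.5176 cont=81.0806 V=82.5176[EX]; j=1 S=69.9189 intr=67.1311 cont=65.6941 V=67.1311[EX]; j=2 S=89.6467 intr=47.4033 cont=45.9663 V=47.4033[EX]; j=3 S=114.9408 intr=22.1092 cont=20.6722 V=22.1092[EX]; j=4 S=147.3717 intr=0.0000 cont=3.3353 V=3.3353[hold]; j=5 S=188.9531 intr=0.0000 cont=0.0000 V=0.0000[hold]; j=6 S=242.2667 intr=0.0000 cont=0.0000 V=0.0000[hold]; j=7 S=310.6230 intr=0.0000 cont=0.0000 V=0.0000[hold]  S*(7)=114.9408
k=6: j=0 S=61.7482 intr=75.3018 cont=73.8648 V=75.3018[EX]; j=1 S=79.1707 intr=57.8793 cont=56.4423 V=57.8793[EX]; j=2 S=101.5089 intr=35.5411 cont=34.1041 V=35.5411[EX]; j=3 S=130.1500 intr=6.9000 cont=12.3753 V=12.3753[hold]; j=4 S=166.8722 intr=0.0000 cont=1.6122 V=1.6122[hold]; j=5 S=213.9557 intr=0.0000 cont=0.0000 V=0.0000[hold]; j=6 S=274.3240 intr=0.0000 cont=0.0000 V=0.0000[hold]  S*(6)=101.5089
k=5: j=0 S=69.9189 intr=67.1311 cont=65.6941 V=67.1311[EX]; j=1 S=89.6467 intr=47.4033 cont=45.9663 V=47.4033[EX]; j=2 S=114.9408 intr=22.1092 cont=23.4435 V=23.4435[hold]; j=3 S=147.3717 intr=0.0000 cont=6.7980 V=6.7980[hold]; j=4 S=188.9531 intr=0.0000 cont=0.7793 V=0.7793[hold]; j=5 S=242.2667 intr=0.0000 cont=0.0000 V=0.0000[hold]  S*(5)=89.6467
k=4: j=0 S=79.1707 intr=57.8793 cont=56.4423 V=57.8793[EX]; j=1 S=101.5089 intr=35.5411 cont=34.7794 V=35.5411[EX]; j=2 S=130.1500 intr=6.9000 cont=14.7728 V=14.7728[hold]; j=3 S=166.8722 intr=0.0000 cont=3.6805 V=3.6805[hold]; j=4 S=213.9557 intr=0.0000 cont=0.3767 V=0.3767[hold]  S*(4)=101.5089
k=3: j=0 S=89.6467 intr=47.4033 cont=45.9663 V=47.4033[EX]; j=1 S=114.9408 intr=22.1092 cont=24.6569 V=24.6569[hold]; j=2 S=147.3717 intr=0.0000 cont=9.0037 V=9.0037[hold]; j=3 S=188.9531 intr=0.0000 cont=1.9697 V=1.9697[hold]  S*(3)=89.6467
k=2: j=0 S=101.5089 intr=35.5411 cont=35.3936 V=35.5411[EX]; j=1 S=130.1500 intr=6.9000 cont=16.4758 V=16.4758[hold]; j=2 S=166.8722 intr=0.0000 cont=5.3492 V=5.3492[hold]  S*(2)=101.5089
k=1: j=0 S=114.9408 intr=22.1092 cont=25.5188 V=25.5188[hold]; j=1 S=147.3717 intr=0.0000 cont=10.6715 V=10.6715[hold]  S*(1)=-
k=0: j=0 S=130.1500 intr=6.9000 cont=17.7366 V=17.7366[hold]  S*(0)=-

price = 17.7366
boundary = - - 101.5089 89.6467 101.5089 89.6467 101.5089 114.9408
tree:
17.7366
25.5188 10.6715
35.5411 16.4758 5.3492
47.4033 24.6569 9.0037 1.9697
57.8793 35.5411 14.7728 3.6805 0.3767
67.1311 47.4033 23.4435 6.7980 0.7793 0.0000
75.3018 57.8793 35.5411 12.3753 1.6122 0.0000 0.0000
82.5176 67.1311 47.4033 22.1092 3.3353 0.0000 0.0000 0.0000
88.8902 75.3018 57.8793 35.5411 6.9000 0.0000 0.0000 0.0000 0.0000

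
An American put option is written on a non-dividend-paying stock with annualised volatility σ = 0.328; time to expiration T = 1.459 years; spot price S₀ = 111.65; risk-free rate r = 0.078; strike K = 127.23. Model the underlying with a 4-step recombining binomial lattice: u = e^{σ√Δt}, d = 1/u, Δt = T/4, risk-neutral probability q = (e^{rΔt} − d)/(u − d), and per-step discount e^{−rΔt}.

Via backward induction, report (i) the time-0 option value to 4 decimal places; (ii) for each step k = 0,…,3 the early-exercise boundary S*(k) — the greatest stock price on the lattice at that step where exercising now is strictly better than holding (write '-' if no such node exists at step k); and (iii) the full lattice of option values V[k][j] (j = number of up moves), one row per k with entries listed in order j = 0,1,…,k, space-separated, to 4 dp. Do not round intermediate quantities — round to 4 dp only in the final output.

price = 22.1504
boundary = - 91.5857 75.1271 91.5857
tree:
22.1504
35.6443 11.0659
52.1029 20.1970 3.3487
65.6038 35.6443 7.2231 0.0000
76.6785 52.1029 15.5800 0.0000 0.0000

Δt=0.36475, u=1.21908, d=0.82029, q=0.52301, disc=e^(-rΔt)=0.97195
k=4 terminal: V=max(K-S,0) → 76.6785 52.1029 15.5800 0.0000 0.0000
k=3: j=0 S=61.6262 intr=65.6038 cont=62.0351 V=65.6038[EX]; j=1 S=91.5857 intr=35.6443 cont=32.0756 V=35.6443[EX]; j=2 S=136.1100 intr=0.0000 cont=7.2231 V=7.2231[hold]; j=3 S=202.2797 intr=0.0000 cont=0.0000 V=0.0000[hold]  S*(3)=91.5857
k=2: j=0 S=75.1271 intr=52.1029 cont=48.5342 V=52.1029[EX]; j=1 S=111.6500 intr=15.5800 cont=20.1970 V=20.1970[hold]; j=2 S=165.9285 intr=0.0000 cont=3.3487 V=3.3487[hold]  S*(2)=75.1271
k=1: j=0 S=91.5857 intr=35.6443 cont=34.4226 V=35.6443[EX]; j=1 S=136.1100 intr=0.0000 cont=11.0659 V=11.0659[hold]  S*(1)=91.5857
k=0: j=0 S=111.6500 intr=15.5800 cont=22.1504 V=22.1504[hold]  S*(0)=-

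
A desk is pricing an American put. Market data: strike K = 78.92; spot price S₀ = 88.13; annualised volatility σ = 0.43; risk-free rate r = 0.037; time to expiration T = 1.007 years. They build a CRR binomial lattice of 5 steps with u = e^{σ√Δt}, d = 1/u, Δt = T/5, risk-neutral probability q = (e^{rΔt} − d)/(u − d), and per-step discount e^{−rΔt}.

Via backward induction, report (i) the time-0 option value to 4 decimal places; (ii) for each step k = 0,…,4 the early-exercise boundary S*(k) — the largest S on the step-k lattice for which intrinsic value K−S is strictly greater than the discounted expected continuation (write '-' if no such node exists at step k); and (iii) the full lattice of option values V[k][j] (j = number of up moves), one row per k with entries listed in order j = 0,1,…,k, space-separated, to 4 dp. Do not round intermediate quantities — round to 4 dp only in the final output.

params: Δt=0.20140 u=1.21285 d=0.82450 q=0.47117 e^(-rΔt)=0.99258
t_5 payoffs: 45.3395 29.5229 6.2565 0.0000 0.0000 0.0000
t_4: node(4,0) S=40.7281 payoff=38.1919 vs cont=37.6060 → 38.1919 [stop]  node(4,1) S=59.9113 payoff=19.0087 vs cont=18.4228 → 19.0087 [stop]  node(4,2) S=88.1300 payoff=0.0000 vs cont=3.2841 → 3.2841 [wait]  node(4,3) S=129.6399 payoff=0.0000 vs cont=0.0000 → 0.0000 [wait]  node(4,4) S=190.7012 payoff=0.0000 vs cont=0.0000 → 0.0000 [wait]  ⇒ S*(4)=59.9113
t_3: node(3,0) S=49.3971 payoff=29.5229 vs cont=28.9370 → 29.5229 [stop]  node(3,1) S=72.6635 payoff=6.2565 vs cont=11.5137 → 11.5137 [wait]  node(3,2) S=106.8886 payoff=0.0000 vs cont=1.7238 → 1.7238 [wait]  node(3,3) S=157.2338 payoff=0.0000 vs cont=0.0000 → 0.0000 [wait]  ⇒ S*(3)=49.3971
t_2: node(2,0) S=59.9113 payoff=19.0087 vs cont=20.8814 → 20.8814 [wait]  node(2,1) S=88.1300 payoff=0.0000 vs cont=6.8498 → 6.8498 [wait]  node(2,2) S=129.6399 payoff=0.0000 vs cont=0.9049 → 0.9049 [wait]  ⇒ S*(2)=-
t_1: node(1,0) S=72.6635 payoff=6.2565 vs cont=14.1642 → 14.1642 [wait]  node(1,1) S=106.8886 payoff=0.0000 vs cont=4.0187 → 4.0187 [wait]  ⇒ S*(1)=-
t_0: node(0,0) S=88.1300 payoff=0.0000 vs cont=9.3143 → 9.3143 [wait]  ⇒ S*(0)=-

price = 9.3143
boundary = - - - 49.3971 59.9113
tree:
9.3143
14.1642 4.0187
20.8814 6.8498 0.9049
29.5229 11.5137 1.7238 0.0000
38.1919 19.0087 3.2841 0.0000 0.0000
45.3395 29.5229 6.2565 0.0000 0.0000 0.0000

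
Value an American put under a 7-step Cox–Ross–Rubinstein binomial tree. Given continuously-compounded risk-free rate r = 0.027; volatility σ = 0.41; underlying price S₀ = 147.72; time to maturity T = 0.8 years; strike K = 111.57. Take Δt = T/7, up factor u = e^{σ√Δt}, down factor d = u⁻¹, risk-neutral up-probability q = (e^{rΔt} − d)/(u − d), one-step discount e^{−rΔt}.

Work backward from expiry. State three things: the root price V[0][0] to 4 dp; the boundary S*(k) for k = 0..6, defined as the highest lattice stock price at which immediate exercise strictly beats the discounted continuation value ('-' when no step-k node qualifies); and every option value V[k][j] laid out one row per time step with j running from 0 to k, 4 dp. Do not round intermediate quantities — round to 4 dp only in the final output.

params: Δt=0.11429 u=1.14867 d=0.87057 q=0.47652 e^(-rΔt)=0.99692
t_7 payoffs: 55.5851 37.7011 14.1041 0.0000 0.0000 0.0000 0.0000 0.0000
t_6: node(6,0) S=64.3082 payoff=47.2618 vs cont=46.9181 → 47.2618 [stop]  node(6,1) S=84.8511 payoff=26.7189 vs cont=26.3752 → 26.7189 [stop]  node(6,2) S=111.9562 payoff=0.0000 vs cont=7.3605 → 7.3605 [wait]  node(6,3) S=147.7200 payoff=0.0000 vs cont=0.0000 → 0.0000 [wait]  node(6,4) S=194.9083 payoff=0.0000 vs cont=0.0000 → 0.0000 [wait]  node(6,5) S=257.1706 payoff=0.0000 vs cont=0.0000 → 0.0000 [wait]  node(6,6) S=339.3223 payoff=0.0000 vs cont=0.0000 → 0.0000 [wait]  ⇒ S*(6)=84.8511
t_5: node(5,0) S=73.8689 payoff=37.7011 vs cont=37.3573 → 37.7011 [stop]  node(5,1) S=97.4659 payoff=14.1041 vs cont=17.4404 → 17.4404 [wait]  node(5,2) S=128.6008 payoff=0.0000 vs cont=3.8412 → 3.8412 [wait]  node(5,3) S=169.6816 payoff=0.0000 vs cont=0.0000 → 0.0000 [wait]  node(5,4) S=223.8854 payoff=0.0000 vs cont=0.0000 → 0.0000 [wait]  node(5,5) S=295.4043 payoff=0.0000 vs cont=0.0000 → 0.0000 [wait]  ⇒ S*(5)=73.8689
t_4: node(4,0) S=84.8511 payoff=26.7189 vs cont=27.9601 → 27.9601 [wait]  node(4,1) S=111.9562 payoff=0.0000 vs cont=10.9264 → 10.9264 [wait]  node(4,2) S=147.7200 payoff=0.0000 vs cont=2.0046 → 2.0046 [wait]  node(4,3) S=194.9083 payoff=0.0000 vs cont=0.0000 → 0.0000 [wait]  node(4,4) S=257.1706 payoff=0.0000 vs cont=0.0000 → 0.0000 [wait]  ⇒ S*(4)=-
t_3: node(3,0) S=97.4659 payoff=14.1041 vs cont=19.7821 → 19.7821 [wait]  node(3,1) S=128.6008 payoff=0.0000 vs cont=6.6545 → 6.6545 [wait]  node(3,2) S=169.6816 payoff=0.0000 vs cont=1.0462 → 1.0462 [wait]  node(3,3) S=223.8854 payoff=0.0000 vs cont=0.0000 → 0.0000 [wait]  ⇒ S*(3)=-
t_2: node(2,0) S=111.9562 payoff=0.0000 vs cont=13.4849 → 13.4849 [wait]  node(2,1) S=147.7200 payoff=0.0000 vs cont=3.9697 → 3.9697 [wait]  node(2,2) S=194.9083 payoff=0.0000 vs cont=0.5460 → 0.5460 [wait]  ⇒ S*(2)=-
t_1: node(1,0) S=128.6008 payoff=0.0000 vs cont=8.9232 → 8.9232 [wait]  node(1,1) S=169.6816 payoff=0.0000 vs cont=2.3310 → 2.3310 [wait]  ⇒ S*(1)=-
t_0: node(0,0) S=147.7200 payoff=0.0000 vs cont=5.7641 → 5.7641 [wait]  ⇒ S*(0)=-

price = 5.7641
boundary = - - - - - 73.8689 84.8511
tree:
5.7641
8.9232 2.3310
13.4849 3.9697 0.5460
19.7821 6.6545 1.0462 0.0000
27.9601 10.9264 2.0046 0.0000 0.0000
37.7011 17.4404 3.8412 0.0000 0.0000 0.0000
47.2618 26.7189 7.3605 0.0000 0.0000 0.0000 0.0000
55.5851 37.7011 14.1041 0.0000 0.0000 0.0000 0.0000 0.0000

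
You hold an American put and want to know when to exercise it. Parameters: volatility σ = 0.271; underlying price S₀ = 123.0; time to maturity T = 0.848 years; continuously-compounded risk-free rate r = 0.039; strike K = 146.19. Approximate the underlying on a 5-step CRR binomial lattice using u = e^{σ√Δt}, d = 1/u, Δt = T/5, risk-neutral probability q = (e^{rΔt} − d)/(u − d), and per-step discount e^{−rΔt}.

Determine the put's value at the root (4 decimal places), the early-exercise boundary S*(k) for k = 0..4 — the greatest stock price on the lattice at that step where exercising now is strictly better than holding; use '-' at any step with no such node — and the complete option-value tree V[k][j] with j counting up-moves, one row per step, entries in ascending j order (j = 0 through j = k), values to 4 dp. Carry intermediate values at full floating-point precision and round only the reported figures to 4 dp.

Δt=0.16960, u=1.11807, d=0.89440, q=0.50180, disc=e^(-rΔt)=0.99341
k=5 terminal: V=max(K-S,0) → 75.7923 58.1870 36.1791 8.6673 0.0000 0.0000
k=4: j=0 S=78.7097 intr=67.4803 cont=66.5166 V=67.4803[EX]; j=1 S=98.3935 intr=47.7965 cont=46.8327 V=47.7965[EX]; j=2 S=123.0000 intr=23.1900 cont=22.2262 V=23.1900[EX]; j=3 S=153.7601 intr=0.0000 cont=4.2896 V=4.2896[hold]; j=4 S=192.2128 intr=0.0000 cont=0.0000 V=0.0000[hold]  S*(4)=123.0000
k=3: j=0 S=88.0030 intr=58.1870 cont=57.2233 V=58.1870[EX]; j=1 S=110.0109 intr=36.1791 cont=35.2153 V=36.1791[EX]; j=2 S=137.5227 intr=8.6673 cont=13.6155 V=13.6155[hold]; j=3 S=171.9147 intr=0.0000 cont=2.1230 V=2.1230[hold]  S*(3)=110.0109
k=2: j=0 S=98.3935 intr=47.7965 cont=46.8327 V=47.7965[EX]; j=1 S=123.0000 intr=23.1900 cont=24.6928 V=24.6928[hold]; j=2 S=153.7601 intr=0.0000 cont=7.7968 V=7.7968[hold]  S*(2)=98.3935
k=1: j=0 S=110.0109 intr=36.1791 cont=35.9645 V=36.1791[EX]; j=1 S=137.5227 intr=8.6673 cont=16.1076 V=16.1076[hold]  S*(1)=110.0109
k=0: j=0 S=123.0000 intr=23.1900 cont=25.9351 V=25.9351[hold]  S*(0)=-

price = 25.9351
boundary = - 110.0109 98.3935 110.0109 123.0000
tree:
25.9351
36.1791 16.1076
47.7965 24.6928 7.7968
58.1870 36.1791 13.6155 2.1230
67.4803 47.7965 23.1900 4.2896 0.0000
75.7923 58.1870 36.1791 8.6673 0.0000 0.0000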